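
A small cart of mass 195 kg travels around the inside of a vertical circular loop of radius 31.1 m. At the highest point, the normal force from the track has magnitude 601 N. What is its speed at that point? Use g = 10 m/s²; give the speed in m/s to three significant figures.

20.2 m/s

At the top, N + mg = mv²/r, so v = √(r(N/m + g)) = √(31.1 × (601/195 + 10.0)) = √(31.1 × 13.08) = √406.9 = 20.17 m/s.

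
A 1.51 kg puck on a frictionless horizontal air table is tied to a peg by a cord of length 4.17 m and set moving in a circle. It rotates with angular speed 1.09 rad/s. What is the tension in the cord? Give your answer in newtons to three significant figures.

7.48 N

v = ωr = 1.09 × 4.17 = 4.545 m/s.
The tension is the only horizontal force, so it supplies the full centripetal force: T = m v²/r = 1.51 × (4.545)²/4.17 = 1.51 × 20.66/4.17 = 7.481 N.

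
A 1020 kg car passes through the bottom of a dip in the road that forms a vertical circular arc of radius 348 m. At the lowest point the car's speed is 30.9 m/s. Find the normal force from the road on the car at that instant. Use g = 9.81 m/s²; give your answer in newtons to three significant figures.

At the lowest point, N points up (toward the centre) and the weight mg points down (away from the centre), so the net inward force is N − mg = mv²/r.
N = m(v²/r + g) = 1020 × ((30.9)²/348 + 9.81) = 1020 × (2.744 + 9.81) = 1020 × 12.55 = 12800 N.

12800 N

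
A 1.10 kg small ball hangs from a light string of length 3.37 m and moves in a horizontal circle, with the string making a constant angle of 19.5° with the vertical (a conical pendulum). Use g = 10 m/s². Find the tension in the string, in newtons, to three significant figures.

Vertically the bob has no acceleration, so T cosθ = mg.
T = mg/cosθ = 1.10 × 10.0 / cos 19.5° = 11.00/0.9426 = 11.67 N.

11.7 N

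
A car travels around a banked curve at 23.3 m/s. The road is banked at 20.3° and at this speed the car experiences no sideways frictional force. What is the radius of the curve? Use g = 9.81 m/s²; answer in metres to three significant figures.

150 m

Frictionless banking: tanθ = v²/(rg), so r = v²/(g tanθ).
r = (23.3)²/(9.81 × tan 20.3°) = 542.9/(9.81 × 0.3699) = 542.9/3.629 = 149.6 m.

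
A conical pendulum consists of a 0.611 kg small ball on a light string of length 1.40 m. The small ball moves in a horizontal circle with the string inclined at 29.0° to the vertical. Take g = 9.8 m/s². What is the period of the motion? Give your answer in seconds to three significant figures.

r = L sinθ = 0.6787 m. From T sinθ = mω²r and T cosθ = mg: tanθ = ω²r/g, so ω² = g tanθ / r = g/(L cosθ).
ω = √(g/(L cosθ)) = √(9.8/(1.40 × 0.8746)) = √8.003 = 2.829 rad/s.
Period = 2π/ω = 2.221 s.

2.22 s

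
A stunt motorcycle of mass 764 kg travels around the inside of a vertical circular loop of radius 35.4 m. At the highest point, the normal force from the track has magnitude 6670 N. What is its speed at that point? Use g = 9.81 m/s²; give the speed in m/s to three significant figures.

25.6 m/s

At the top, N + mg = mv²/r, so v = √(r(N/m + g)) = √(35.4 × (6670/764 + 9.81)) = √(35.4 × 18.54) = √656.3 = 25.62 m/s.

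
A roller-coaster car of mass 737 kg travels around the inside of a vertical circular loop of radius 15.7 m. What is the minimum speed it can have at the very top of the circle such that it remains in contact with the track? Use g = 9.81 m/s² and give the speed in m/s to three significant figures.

12.4 m/s

At the top, both weight mg and N point toward the centre: N + mg = mv²/r.
At minimum speed N → 0, so mg = mv_min²/r ⇒ v_min = √(g r) = √(9.81 × 15.7) = 12.41 m/s.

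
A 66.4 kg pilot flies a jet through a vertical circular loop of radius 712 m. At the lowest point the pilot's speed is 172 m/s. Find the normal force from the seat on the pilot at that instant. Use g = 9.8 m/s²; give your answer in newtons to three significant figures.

At the lowest point, N points up (toward the centre) and the weight mg points down (away from the centre), so the net inward force is N − mg = mv²/r.
N = m(v²/r + g) = 66.4 × ((172)²/712 + 9.8) = 66.4 × (41.55 + 9.8) = 66.4 × 51.35 = 3410 N.

3410 N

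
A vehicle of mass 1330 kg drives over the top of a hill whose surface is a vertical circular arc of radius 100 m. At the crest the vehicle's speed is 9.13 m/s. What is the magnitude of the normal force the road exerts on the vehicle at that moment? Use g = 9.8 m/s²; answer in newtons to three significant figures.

11900 N

At the crest the centripetal acceleration points downward (toward the centre of the arc), so mg − N = mv²/r.
N = m(g − v²/r) = 1330 × (9.8 − (9.13)²/100) = 1330 × (9.8 − 0.8336) = 1330 × 8.966 = 11930 N.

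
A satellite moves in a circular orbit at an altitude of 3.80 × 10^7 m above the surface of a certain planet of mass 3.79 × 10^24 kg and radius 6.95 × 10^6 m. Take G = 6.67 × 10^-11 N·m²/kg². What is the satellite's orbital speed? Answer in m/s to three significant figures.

Orbital radius r = R + h = 6.95 × 10^6 + 3.80 × 10^7 = 4.495 × 10^7 m.
Gravity supplies the centripetal force: G M m / r² = m v² / r, so v = √(GM/r).
v = √(6.67 × 10^-11 × 3.79 × 10^24 / 4.495 × 10^7) = √(5.624 × 10^6) = 2371 m/s.

2370 m/s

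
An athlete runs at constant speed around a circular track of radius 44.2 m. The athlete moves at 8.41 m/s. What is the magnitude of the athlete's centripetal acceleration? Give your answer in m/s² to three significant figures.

1.60 m/s²

a_c = v²/r = (8.410)²/44.2 = 70.73/44.2 = 1.600 m/s².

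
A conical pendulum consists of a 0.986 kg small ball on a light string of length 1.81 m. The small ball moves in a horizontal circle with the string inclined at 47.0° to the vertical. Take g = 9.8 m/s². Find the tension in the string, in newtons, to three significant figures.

14.2 N

Vertically the bob has no acceleration, so T cosθ = mg.
T = mg/cosθ = 0.986 × 9.8 / cos 47.0° = 9.663/0.6820 = 14.17 N.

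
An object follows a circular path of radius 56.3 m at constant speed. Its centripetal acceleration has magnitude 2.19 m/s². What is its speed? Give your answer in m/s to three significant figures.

a_c = v²/r ⇒ v = √(a_c · r) = √(2.19 × 56.3) = √123.3 = 11.10 m/s.

11.1 m/s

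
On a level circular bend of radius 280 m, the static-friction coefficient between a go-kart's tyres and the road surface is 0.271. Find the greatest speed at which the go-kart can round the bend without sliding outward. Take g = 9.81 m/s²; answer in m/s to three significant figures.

27.3 m/s

On a flat curve, static friction is the only horizontal force, so it must supply the full centripetal force: μ_s m g = m v²/r.
Mass cancels: v_max = √(μ_s g r) = √(0.271 × 9.81 × 280) = √744.4 = 27.28 m/s.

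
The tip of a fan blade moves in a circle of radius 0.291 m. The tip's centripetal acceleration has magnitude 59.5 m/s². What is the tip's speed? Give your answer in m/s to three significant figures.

4.16 m/s

a_c = v²/r ⇒ v = √(a_c · r) = √(59.5 × 0.291) = √17.31 = 4.161 m/s.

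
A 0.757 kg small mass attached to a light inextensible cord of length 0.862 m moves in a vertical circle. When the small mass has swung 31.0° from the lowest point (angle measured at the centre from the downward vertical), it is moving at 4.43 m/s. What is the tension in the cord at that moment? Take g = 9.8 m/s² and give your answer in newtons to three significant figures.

23.6 N

Take the radial direction toward the centre of the circle as positive. The component of the weight along the string toward the centre is −mg cos φ (φ measured from the bottom), so Newton's second law along the string gives T − mg cos φ = m v²/r.
cos 31.0° = 0.8572, so T = m(v²/r + g cos φ) = 0.757 × ((4.43)²/0.862 + 9.8 × 0.8572) = 0.757 × (22.77 + (8.400)) = 0.757 × 31.17 = 23.59 N.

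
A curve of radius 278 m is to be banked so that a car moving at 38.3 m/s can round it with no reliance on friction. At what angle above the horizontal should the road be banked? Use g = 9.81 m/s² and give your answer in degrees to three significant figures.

For a frictionless banked turn: horizontally N sinθ = mv²/r and vertically N cosθ = mg.
Dividing: tanθ = v²/(r g) = (38.3)²/(278 × 9.81) = 1467/2727 = 0.5379.
θ = arctan(0.5379) = 28.27°.

28.3°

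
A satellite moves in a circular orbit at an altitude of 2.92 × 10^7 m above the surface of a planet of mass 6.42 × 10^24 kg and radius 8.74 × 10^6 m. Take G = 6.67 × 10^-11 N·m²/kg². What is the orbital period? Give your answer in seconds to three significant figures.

r = R + h = 8.74 × 10^6 + 2.92 × 10^7 = 3.794 × 10^7 m. Gravity provides the centripetal force: G M m / r² = m v² / r ⇒ v = √(GM/r) = 3360 m/s.
T = 2πr/v = 2π × 3.794 × 10^7 / 3360 = 70960 s.

71000 s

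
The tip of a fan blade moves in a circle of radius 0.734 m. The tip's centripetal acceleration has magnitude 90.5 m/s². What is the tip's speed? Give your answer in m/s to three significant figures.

8.15 m/s

a_c = v²/r ⇒ v = √(a_c · r) = √(90.5 × 0.734) = √66.43 = 8.150 m/s.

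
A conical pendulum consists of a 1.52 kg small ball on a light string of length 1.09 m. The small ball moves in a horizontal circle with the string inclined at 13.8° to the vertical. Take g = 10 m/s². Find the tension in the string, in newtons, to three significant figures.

Vertically the bob has no acceleration, so T cosθ = mg.
T = mg/cosθ = 1.52 × 10.0 / cos 13.8° = 15.20/0.9711 = 15.65 N.

15.7 N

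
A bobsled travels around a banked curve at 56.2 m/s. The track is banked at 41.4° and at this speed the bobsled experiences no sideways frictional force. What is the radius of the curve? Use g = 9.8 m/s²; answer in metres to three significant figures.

Frictionless banking: tanθ = v²/(rg), so r = v²/(g tanθ).
r = (56.2)²/(9.8 × tan 41.4°) = 3158/(9.8 × 0.8816) = 3158/8.640 = 365.6 m.

366 m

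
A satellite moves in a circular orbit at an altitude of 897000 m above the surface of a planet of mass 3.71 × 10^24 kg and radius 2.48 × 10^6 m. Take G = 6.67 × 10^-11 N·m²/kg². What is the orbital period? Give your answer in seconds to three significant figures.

r = R + h = 2.48 × 10^6 + 897000 = 3.377 × 10^6 m. Gravity provides the centripetal force: G M m / r² = m v² / r ⇒ v = √(GM/r) = 8560 m/s.
T = 2πr/v = 2π × 3.377 × 10^6 / 8560 = 2479 s.

2480 s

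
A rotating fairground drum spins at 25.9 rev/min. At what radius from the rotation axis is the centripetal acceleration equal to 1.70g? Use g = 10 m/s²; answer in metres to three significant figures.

2.31 m

ω = 25.9 rev/min × 2π/60 = 2.712 rad/s.
a_c = ω²r = 1.70g ⇒ r = 1.70 × 10.0 / (2.712)² = 17.00/7.356 = 2.311 m.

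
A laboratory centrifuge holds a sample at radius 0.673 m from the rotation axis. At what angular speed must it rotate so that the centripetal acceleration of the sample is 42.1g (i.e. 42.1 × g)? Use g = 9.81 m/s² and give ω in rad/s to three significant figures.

Centripetal acceleration a_c = ω²r. Setting ω²r = 42.1g:
ω = √(42.1g / r) = √(42.1 × 9.81 / 0.673) = √613.7 = 24.77 rad/s.

24.8 rad/s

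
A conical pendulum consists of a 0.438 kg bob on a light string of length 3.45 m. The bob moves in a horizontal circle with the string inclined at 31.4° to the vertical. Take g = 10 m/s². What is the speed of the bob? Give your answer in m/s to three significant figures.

3.31 m/s

The radius of the circle is r = L sinθ = 3.45 × sin 31.4° = 1.797 m.
Horizontally T sinθ = mv²/r and vertically T cosθ = mg, so tanθ = v²/(rg).
v = √(r g tanθ) = √(1.797 × 10.0 × 0.6104) = √10.97 = 3.312 m/s.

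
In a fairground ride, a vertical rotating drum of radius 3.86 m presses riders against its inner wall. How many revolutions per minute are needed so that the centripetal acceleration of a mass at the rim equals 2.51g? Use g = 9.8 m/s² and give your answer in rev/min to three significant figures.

Require ω²r = 2.51g, so ω = √(2.51 × 9.8/3.86) = 2.524 rad/s.
In rev/min: ω × 60/(2π) = 2.524 × 60/(2π) = 24.11 rev/min.

24.1 rev/min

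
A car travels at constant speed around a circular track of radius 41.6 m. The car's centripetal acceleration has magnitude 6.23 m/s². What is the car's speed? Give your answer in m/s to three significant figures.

a_c = v²/r ⇒ v = √(a_c · r) = √(6.23 × 41.6) = √259.2 = 16.10 m/s.

16.1 m/s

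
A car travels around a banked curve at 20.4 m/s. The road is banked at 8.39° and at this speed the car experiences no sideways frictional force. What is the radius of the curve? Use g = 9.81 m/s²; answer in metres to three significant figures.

288 m

Frictionless banking: tanθ = v²/(rg), so r = v²/(g tanθ).
r = (20.4)²/(9.81 × tan 8.39°) = 416.2/(9.81 × 0.1475) = 416.2/1.447 = 287.6 m.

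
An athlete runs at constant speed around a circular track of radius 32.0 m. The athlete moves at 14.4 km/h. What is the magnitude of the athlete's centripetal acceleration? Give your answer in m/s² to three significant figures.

v = 14.4 km/h = 14.4/3.6 = 4.000 m/s.
a_c = v²/r = (4.000)²/32.0 = 16.00/32.0 = 0.5000 m/s².

0.500 m/s²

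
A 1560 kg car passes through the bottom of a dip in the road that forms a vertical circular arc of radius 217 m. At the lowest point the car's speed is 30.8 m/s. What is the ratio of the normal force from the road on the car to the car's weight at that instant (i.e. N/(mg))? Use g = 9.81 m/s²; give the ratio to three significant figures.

At the bottom, N − mg = mv²/r, so N = m(v²/r + g) and N/(mg) = v²/(rg) + 1 = (30.8)²/(217 × 9.81) + 1 = 0.4456 + 1 = 1.446.

1.45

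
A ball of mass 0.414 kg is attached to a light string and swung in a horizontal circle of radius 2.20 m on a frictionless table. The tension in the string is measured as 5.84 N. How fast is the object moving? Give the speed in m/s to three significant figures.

T = m v²/r ⇒ v = √(T r / m) = √(5.84 × 2.20 / 0.414) = √31.03 = 5.571 m/s.

5.57 m/s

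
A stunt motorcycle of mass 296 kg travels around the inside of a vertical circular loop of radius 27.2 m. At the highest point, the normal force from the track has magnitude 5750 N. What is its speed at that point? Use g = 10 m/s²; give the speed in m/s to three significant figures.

At the top, N + mg = mv²/r, so v = √(r(N/m + g)) = √(27.2 × (5750/296 + 10.0)) = √(27.2 × 29.43) = √800.4 = 28.29 m/s.

28.3 m/s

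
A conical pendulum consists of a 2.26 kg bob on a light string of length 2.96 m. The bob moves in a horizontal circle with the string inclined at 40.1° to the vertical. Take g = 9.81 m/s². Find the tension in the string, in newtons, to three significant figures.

29.0 N

Vertically the bob has no acceleration, so T cosθ = mg.
T = mg/cosθ = 2.26 × 9.81 / cos 40.1° = 22.17/0.7649 = 28.98 N.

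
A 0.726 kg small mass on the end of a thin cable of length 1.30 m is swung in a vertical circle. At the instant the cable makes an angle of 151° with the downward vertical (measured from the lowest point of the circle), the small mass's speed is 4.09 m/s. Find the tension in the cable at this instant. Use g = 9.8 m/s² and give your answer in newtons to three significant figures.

Take the radial direction toward the centre of the circle as positive. The component of the weight along the string toward the centre is −mg cos φ (φ measured from the bottom), so Newton's second law along the string gives T − mg cos φ = m v²/r.
cos 151° = -0.8746, so T = m(v²/r + g cos φ) = 0.726 × ((4.09)²/1.30 + 9.8 × -0.8746) = 0.726 × (12.87 + (-8.571)) = 0.726 × 4.296 = 3.119 N.

3.12 N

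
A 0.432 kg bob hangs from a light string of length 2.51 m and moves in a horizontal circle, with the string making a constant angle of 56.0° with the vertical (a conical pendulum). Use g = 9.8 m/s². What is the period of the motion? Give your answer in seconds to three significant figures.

2.38 s

r = L sinθ = 2.081 m. From T sinθ = mω²r and T cosθ = mg: tanθ = ω²r/g, so ω² = g tanθ / r = g/(L cosθ).
ω = √(g/(L cosθ)) = √(9.8/(2.51 × 0.5592)) = √6.982 = 2.642 rad/s.
Period = 2π/ω = 2.378 s.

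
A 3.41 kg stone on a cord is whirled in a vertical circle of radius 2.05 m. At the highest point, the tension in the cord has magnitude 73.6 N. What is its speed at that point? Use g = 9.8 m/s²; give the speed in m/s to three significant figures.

At the top, T + mg = mv²/r, so v = √(r(T/m + g)) = √(2.05 × (73.6/3.41 + 9.8)) = √(2.05 × 31.38) = √64.34 = 8.021 m/s.

8.02 m/s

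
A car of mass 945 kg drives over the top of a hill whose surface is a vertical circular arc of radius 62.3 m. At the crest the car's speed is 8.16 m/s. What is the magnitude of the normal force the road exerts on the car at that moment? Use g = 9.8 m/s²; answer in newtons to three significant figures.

8250 N

At the crest the centripetal acceleration points downward (toward the centre of the arc), so mg − N = mv²/r.
N = m(g − v²/r) = 945 × (9.8 − (8.16)²/62.3) = 945 × (9.8 − 1.069) = 945 × 8.731 = 8251 N.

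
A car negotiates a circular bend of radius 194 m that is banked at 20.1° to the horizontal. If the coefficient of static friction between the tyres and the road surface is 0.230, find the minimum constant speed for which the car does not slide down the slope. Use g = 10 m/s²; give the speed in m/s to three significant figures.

At the minimum speed, friction acts up the slope at its limiting value f = μN. Radially (horizontal, toward centre): N sinθ − μN cosθ = mv²/r. Vertically: N cosθ + μN sinθ = mg.
Dividing: v² = r g (sinθ − μcosθ)/(cosθ + μsinθ).
sinθ − μcosθ = 0.3437 − 0.230×0.9391 = 0.1277; cosθ + μsinθ = 0.9391 + 0.230×0.3437 = 1.018.
v² = 194 × 10.0 × 0.1277/1.018 = 243.3 m²/s², so v = 15.60 m/s.

15.6 m/s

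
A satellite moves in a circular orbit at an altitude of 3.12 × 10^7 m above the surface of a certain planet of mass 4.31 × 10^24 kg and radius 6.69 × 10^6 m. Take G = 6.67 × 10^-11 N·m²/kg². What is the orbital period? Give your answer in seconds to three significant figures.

r = R + h = 6.69 × 10^6 + 3.12 × 10^7 = 3.789 × 10^7 m. Gravity provides the centripetal force: G M m / r² = m v² / r ⇒ v = √(GM/r) = 2754 m/s.
T = 2πr/v = 2π × 3.789 × 10^7 / 2754 = 86430 s.

86400 s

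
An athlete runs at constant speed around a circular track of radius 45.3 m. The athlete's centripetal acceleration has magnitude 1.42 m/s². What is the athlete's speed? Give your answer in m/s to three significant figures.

8.02 m/s

a_c = v²/r ⇒ v = √(a_c · r) = √(1.42 × 45.3) = √64.33 = 8.020 m/s.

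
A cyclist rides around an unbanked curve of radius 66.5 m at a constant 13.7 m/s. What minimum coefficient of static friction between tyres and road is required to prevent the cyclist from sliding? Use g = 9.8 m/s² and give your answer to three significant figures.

0.288

Friction provides the centripetal force: μ_s m g = m v²/r, so μ_s = v²/(g r) = (13.70)²/(9.8 × 66.5) = 187.7/651.7 = 0.2880.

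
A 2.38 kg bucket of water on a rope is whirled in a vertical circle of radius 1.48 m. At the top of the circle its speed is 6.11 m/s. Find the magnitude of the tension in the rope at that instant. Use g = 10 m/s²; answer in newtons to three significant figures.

36.2 N

At the top, both T and the weight mg point inward (toward the centre), so T + mg = mv²/r.
T = m(v²/r − g) = 2.38 × ((6.11)²/1.48 − 10.0) = 2.38 × (25.22 − 10.0) = 2.38 × 15.22 = 36.23 N.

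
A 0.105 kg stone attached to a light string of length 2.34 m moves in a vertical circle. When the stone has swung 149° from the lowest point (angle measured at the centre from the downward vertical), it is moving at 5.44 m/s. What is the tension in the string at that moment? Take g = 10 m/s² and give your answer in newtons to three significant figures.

0.428 N

Take the radial direction toward the centre of the circle as positive. The component of the weight along the string toward the centre is −mg cos φ (φ measured from the bottom), so Newton's second law along the string gives T − mg cos φ = m v²/r.
cos 149° = -0.8572, so T = m(v²/r + g cos φ) = 0.105 × ((5.44)²/2.34 + 10.0 × -0.8572) = 0.105 × (12.65 + (-8.572)) = 0.105 × 4.075 = 0.4279 N.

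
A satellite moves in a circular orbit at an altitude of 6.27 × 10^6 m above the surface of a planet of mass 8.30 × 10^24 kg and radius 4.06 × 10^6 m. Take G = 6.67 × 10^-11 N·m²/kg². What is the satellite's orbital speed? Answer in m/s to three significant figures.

Orbital radius r = R + h = 4.06 × 10^6 + 6.27 × 10^6 = 1.033 × 10^7 m.
Gravity supplies the centripetal force: G M m / r² = m v² / r, so v = √(GM/r).
v = √(6.67 × 10^-11 × 8.30 × 10^24 / 1.033 × 10^7) = √(5.359 × 10^7) = 7321 m/s.

7320 m/s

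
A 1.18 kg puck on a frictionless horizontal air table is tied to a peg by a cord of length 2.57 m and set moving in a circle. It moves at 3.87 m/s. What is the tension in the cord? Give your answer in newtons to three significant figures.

6.88 N

The tension is the only horizontal force, so it supplies the full centripetal force: T = m v²/r = 1.18 × (3.870)²/2.57 = 1.18 × 14.98/2.57 = 6.877 N.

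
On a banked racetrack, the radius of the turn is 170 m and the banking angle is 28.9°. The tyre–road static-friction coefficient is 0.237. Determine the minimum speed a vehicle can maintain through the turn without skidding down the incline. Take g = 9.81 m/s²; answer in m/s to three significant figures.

21.6 m/s

At the minimum speed, friction acts up the slope at its limiting value f = μN. Radially (horizontal, toward centre): N sinθ − μN cosθ = mv²/r. Vertically: N cosθ + μN sinθ = mg.
Dividing: v² = r g (sinθ − μcosθ)/(cosθ + μsinθ).
sinθ − μcosθ = 0.4833 − 0.237×0.8755 = 0.2758; cosθ + μsinθ = 0.8755 + 0.237×0.4833 = 0.9900.
v² = 170 × 9.81 × 0.2758/0.9900 = 464.6 m²/s², so v = 21.55 m/s.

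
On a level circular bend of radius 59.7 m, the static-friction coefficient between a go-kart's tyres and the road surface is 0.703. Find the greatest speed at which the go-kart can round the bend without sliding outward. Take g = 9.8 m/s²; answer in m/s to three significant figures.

20.3 m/s

The only inward force on a level bend is static friction, so at the limit f_s = μ_s N = μ_s m g = m v²/r.
Mass cancels: v_max = √(μ_s g r) = √(0.703 × 9.8 × 59.7) = √411.3 = 20.28 m/s.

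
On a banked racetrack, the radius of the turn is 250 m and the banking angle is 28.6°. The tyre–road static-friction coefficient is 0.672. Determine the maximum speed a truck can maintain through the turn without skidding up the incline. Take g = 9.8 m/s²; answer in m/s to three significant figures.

68.6 m/s

At the maximum speed, friction acts down the slope at its limiting value f = μN. Radially (horizontal, toward centre): N sinθ + μN cosθ = mv²/r. Vertically: N cosθ − μN sinθ = mg.
Dividing: v² = r g (sinθ + μcosθ)/(cosθ − μsinθ).
sinθ + μcosθ = 0.4787 + 0.672×0.8780 = 1.069; cosθ − μsinθ = 0.8780 − 0.672×0.4787 = 0.5563.
v² = 250 × 9.8 × 1.069/0.5563 = 4707 m²/s², so v = 68.60 m/s.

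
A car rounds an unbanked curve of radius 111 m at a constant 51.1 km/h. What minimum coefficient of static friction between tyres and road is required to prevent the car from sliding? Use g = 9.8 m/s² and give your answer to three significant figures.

v = 51.1/3.6 = 14.19 m/s.
Friction provides the centripetal force: μ_s m g = m v²/r, so μ_s = v²/(g r) = (14.19)²/(9.8 × 111) = 201.5/1088 = 0.1852.

0.185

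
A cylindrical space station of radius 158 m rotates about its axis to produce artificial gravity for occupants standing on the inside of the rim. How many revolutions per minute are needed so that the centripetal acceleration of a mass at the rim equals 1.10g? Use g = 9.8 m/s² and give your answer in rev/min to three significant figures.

2.49 rev/min

Require ω²r = 1.10g, so ω = √(1.10 × 9.8/158) = 0.2612 rad/s.
In rev/min: ω × 60/(2π) = 0.2612 × 60/(2π) = 2.494 rev/min.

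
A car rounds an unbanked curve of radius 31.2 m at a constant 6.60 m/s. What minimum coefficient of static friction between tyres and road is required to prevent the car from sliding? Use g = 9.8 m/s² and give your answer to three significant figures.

0.142

Friction provides the centripetal force: μ_s m g = m v²/r, so μ_s = v²/(g r) = (6.600)²/(9.8 × 31.2) = 43.56/305.8 = 0.1425.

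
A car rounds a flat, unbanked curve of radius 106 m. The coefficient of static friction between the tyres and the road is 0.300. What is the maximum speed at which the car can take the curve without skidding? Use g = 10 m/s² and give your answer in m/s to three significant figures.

17.8 m/s

The only inward force on a level bend is static friction, so at the limit f_s = μ_s N = μ_s m g = m v²/r.
Mass cancels: v_max = √(μ_s g r) = √(0.300 × 10.0 × 106) = √318.0 = 17.83 m/s.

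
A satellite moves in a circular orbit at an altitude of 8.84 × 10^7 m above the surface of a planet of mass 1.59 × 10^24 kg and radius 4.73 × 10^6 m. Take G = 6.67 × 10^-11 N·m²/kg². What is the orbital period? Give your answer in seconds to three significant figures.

r = R + h = 4.73 × 10^6 + 8.84 × 10^7 = 9.313 × 10^7 m. Gravity provides the centripetal force: G M m / r² = m v² / r ⇒ v = √(GM/r) = 1067 m/s.
T = 2πr/v = 2π × 9.313 × 10^7 / 1067 = 548300 s.

548000 s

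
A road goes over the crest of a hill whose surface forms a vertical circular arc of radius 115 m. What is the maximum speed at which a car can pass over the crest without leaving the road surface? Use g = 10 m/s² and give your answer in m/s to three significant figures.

At the crest the centre of the circle is below the car, so the net downward (centripetal) force is mg − N = mv²/r.
The car leaves the road when N → 0, giving v_max = √(g r) = √(10.0 × 115) = 33.91 m/s.

33.9 m/s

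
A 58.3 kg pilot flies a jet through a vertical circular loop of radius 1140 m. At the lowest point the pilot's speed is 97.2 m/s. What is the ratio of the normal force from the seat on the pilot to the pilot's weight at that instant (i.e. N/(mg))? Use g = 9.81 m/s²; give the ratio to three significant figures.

1.84

At the bottom, N − mg = mv²/r, so N = m(v²/r + g) and N/(mg) = v²/(rg) + 1 = (97.2)²/(1140 × 9.81) + 1 = 0.8448 + 1 = 1.845.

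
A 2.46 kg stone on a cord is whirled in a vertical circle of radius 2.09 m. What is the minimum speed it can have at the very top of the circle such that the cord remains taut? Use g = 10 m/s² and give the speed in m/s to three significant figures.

At the top, both weight mg and T point toward the centre: T + mg = mv²/r.
At minimum speed T → 0, so mg = mv_min²/r ⇒ v_min = √(g r) = √(10.0 × 2.09) = 4.572 m/s.

4.57 m/s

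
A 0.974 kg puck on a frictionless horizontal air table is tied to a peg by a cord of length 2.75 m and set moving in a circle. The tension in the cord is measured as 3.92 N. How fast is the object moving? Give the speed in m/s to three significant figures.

T = m v²/r ⇒ v = √(T r / m) = √(3.92 × 2.75 / 0.974) = √11.07 = 3.327 m/s.

3.33 m/s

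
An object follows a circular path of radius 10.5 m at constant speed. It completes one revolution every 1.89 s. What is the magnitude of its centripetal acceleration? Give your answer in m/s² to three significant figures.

116 m/s²

v = 2πr/T = 2π × 10.5/1.89 = 34.91 m/s.
a_c = v²/r = (34.91)²/10.5 = 1218/10.5 = 116.0 m/s².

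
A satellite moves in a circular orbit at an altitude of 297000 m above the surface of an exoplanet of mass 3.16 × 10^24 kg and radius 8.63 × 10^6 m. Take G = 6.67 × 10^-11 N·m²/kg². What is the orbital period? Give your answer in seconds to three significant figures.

11500 s

r = R + h = 8.63 × 10^6 + 297000 = 8.927 × 10^6 m. Gravity provides the centripetal force: G M m / r² = m v² / r ⇒ v = √(GM/r) = 4859 m/s.
T = 2πr/v = 2π × 8.927 × 10^6 / 4859 = 11540 s.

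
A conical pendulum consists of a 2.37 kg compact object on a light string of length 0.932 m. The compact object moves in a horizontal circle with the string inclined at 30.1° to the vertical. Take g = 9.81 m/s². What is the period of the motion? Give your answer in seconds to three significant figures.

r = L sinθ = 0.4674 m. From T sinθ = mω²r and T cosθ = mg: tanθ = ω²r/g, so ω² = g tanθ / r = g/(L cosθ).
ω = √(g/(L cosθ)) = √(9.81/(0.932 × 0.8652)) = √12.17 = 3.488 rad/s.
Period = 2π/ω = 1.801 s.

1.80 s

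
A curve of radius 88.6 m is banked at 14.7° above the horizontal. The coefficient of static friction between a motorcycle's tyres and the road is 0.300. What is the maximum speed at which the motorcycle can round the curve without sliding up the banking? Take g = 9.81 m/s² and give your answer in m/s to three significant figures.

At the maximum speed, friction acts down the slope at its limiting value f = μN. Radially (horizontal, toward centre): N sinθ + μN cosθ = mv²/r. Vertically: N cosθ − μN sinθ = mg.
Dividing: v² = r g (sinθ + μcosθ)/(cosθ − μsinθ).
sinθ + μcosθ = 0.2538 + 0.300×0.9673 = 0.5439; cosθ − μsinθ = 0.9673 − 0.300×0.2538 = 0.8911.
v² = 88.6 × 9.81 × 0.5439/0.8911 = 530.5 m²/s², so v = 23.03 m/s.

23.0 m/s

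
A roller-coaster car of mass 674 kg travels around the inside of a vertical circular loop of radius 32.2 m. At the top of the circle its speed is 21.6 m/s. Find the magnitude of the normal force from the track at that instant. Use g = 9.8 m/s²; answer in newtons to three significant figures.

3160 N

At the top, both N and the weight mg point inward (toward the centre), so N + mg = mv²/r.
N = m(v²/r − g) = 674 × ((21.6)²/32.2 − 9.8) = 674 × (14.49 − 9.8) = 674 × 4.689 = 3161 N.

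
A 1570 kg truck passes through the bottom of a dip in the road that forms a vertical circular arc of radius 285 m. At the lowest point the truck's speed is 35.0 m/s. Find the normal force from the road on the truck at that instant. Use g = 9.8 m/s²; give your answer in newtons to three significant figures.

At the lowest point, N points up (toward the centre) and the weight mg points down (away from the centre), so the net inward force is N − mg = mv²/r.
N = m(v²/r + g) = 1570 × ((35.0)²/285 + 9.8) = 1570 × (4.298 + 9.8) = 1570 × 14.10 = 22130 N.

22100 N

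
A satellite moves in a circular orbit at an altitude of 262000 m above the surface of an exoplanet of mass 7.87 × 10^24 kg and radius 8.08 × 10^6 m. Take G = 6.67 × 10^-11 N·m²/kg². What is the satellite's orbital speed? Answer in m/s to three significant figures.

Orbital radius r = R + h = 8.08 × 10^6 + 262000 = 8.342 × 10^6 m.
Gravity supplies the centripetal force: G M m / r² = m v² / r, so v = √(GM/r).
v = √(6.67 × 10^-11 × 7.87 × 10^24 / 8.342 × 10^6) = √(6.293 × 10^7) = 7933 m/s.

7930 m/s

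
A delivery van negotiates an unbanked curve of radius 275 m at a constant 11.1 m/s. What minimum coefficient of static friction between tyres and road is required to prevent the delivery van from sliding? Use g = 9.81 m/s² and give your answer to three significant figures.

Friction provides the centripetal force: μ_s m g = m v²/r, so μ_s = v²/(g r) = (11.10)²/(9.81 × 275) = 123.2/2698 = 0.04567.

0.0457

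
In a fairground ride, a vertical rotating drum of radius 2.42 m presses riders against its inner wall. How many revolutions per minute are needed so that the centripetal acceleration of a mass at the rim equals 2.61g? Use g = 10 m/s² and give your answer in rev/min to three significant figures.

Require ω²r = 2.61g, so ω = √(2.61 × 10.0/2.42) = 3.284 rad/s.
In rev/min: ω × 60/(2π) = 3.284 × 60/(2π) = 31.36 rev/min.

31.4 rev/min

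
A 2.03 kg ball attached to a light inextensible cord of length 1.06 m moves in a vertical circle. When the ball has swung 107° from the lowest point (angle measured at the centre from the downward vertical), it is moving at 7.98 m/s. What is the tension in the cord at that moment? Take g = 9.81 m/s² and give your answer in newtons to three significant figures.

116 N

Take the radial direction toward the centre of the circle as positive. The component of the weight along the string toward the centre is −mg cos φ (φ measured from the bottom), so Newton's second law along the string gives T − mg cos φ = m v²/r.
cos 107° = -0.2924, so T = m(v²/r + g cos φ) = 2.03 × ((7.98)²/1.06 + 9.81 × -0.2924) = 2.03 × (60.08 + (-2.868)) = 2.03 × 57.21 = 116.1 N.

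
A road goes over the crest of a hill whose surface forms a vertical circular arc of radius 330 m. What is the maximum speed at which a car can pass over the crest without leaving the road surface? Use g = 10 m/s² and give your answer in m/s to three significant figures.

57.4 m/s

At the crest the centre of the circle is below the car, so the net downward (centripetal) force is mg − N = mv²/r.
The car leaves the road when N → 0, giving v_max = √(g r) = √(10.0 × 330) = 57.45 m/s.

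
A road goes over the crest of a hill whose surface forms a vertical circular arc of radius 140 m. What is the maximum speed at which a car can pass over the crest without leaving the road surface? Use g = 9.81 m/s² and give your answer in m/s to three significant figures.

At the crest the centre of the circle is below the car, so the net downward (centripetal) force is mg − N = mv²/r.
The car leaves the road when N → 0, giving v_max = √(g r) = √(9.81 × 140) = 37.06 m/s.

37.1 m/s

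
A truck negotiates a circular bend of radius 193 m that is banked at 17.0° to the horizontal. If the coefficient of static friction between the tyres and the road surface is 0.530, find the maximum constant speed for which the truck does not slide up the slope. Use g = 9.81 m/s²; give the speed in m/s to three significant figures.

At the maximum speed, friction acts down the slope at its limiting value f = μN. Radially (horizontal, toward centre): N sinθ + μN cosθ = mv²/r. Vertically: N cosθ − μN sinθ = mg.
Dividing: v² = r g (sinθ + μcosθ)/(cosθ − μsinθ).
sinθ + μcosθ = 0.2924 + 0.530×0.9563 = 0.7992; cosθ − μsinθ = 0.9563 − 0.530×0.2924 = 0.8013.
v² = 193 × 9.81 × 0.7992/0.8013 = 1888 m²/s², so v = 43.45 m/s.

43.5 m/s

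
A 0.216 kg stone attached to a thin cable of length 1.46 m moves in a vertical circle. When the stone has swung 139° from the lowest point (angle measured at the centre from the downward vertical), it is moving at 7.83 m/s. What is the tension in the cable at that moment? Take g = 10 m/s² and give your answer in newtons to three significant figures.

7.44 N

Take the radial direction toward the centre of the circle as positive. The component of the weight along the string toward the centre is −mg cos φ (φ measured from the bottom), so Newton's second law along the string gives T − mg cos φ = m v²/r.
cos 139° = -0.7547, so T = m(v²/r + g cos φ) = 0.216 × ((7.83)²/1.46 + 10.0 × -0.7547) = 0.216 × (41.99 + (-7.547)) = 0.216 × 34.45 = 7.440 N.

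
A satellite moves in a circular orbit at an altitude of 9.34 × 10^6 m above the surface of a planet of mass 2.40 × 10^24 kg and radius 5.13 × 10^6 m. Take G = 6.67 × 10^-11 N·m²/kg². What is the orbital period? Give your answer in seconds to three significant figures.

27300 s

r = R + h = 5.13 × 10^6 + 9.34 × 10^6 = 1.447 × 10^7 m. Gravity provides the centripetal force: G M m / r² = m v² / r ⇒ v = √(GM/r) = 3326 m/s.
T = 2πr/v = 2π × 1.447 × 10^7 / 3326 = 27330 s.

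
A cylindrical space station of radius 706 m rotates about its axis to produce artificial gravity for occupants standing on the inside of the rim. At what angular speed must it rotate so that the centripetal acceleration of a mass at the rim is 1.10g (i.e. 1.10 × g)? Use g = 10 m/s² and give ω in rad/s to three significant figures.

Centripetal acceleration a_c = ω²r. Setting ω²r = 1.10g:
ω = √(1.10g / r) = √(1.10 × 10.0 / 706) = √0.01558 = 0.1248 rad/s.

0.125 rad/s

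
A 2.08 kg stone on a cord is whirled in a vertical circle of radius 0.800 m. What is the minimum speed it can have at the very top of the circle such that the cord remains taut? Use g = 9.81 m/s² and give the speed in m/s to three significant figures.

At the highest point the centre is directly below, so both the weight and T act inward: T + mg = mv²/r.
At minimum speed T → 0, so mg = mv_min²/r ⇒ v_min = √(g r) = √(9.81 × 0.800) = 2.801 m/s.

2.80 m/s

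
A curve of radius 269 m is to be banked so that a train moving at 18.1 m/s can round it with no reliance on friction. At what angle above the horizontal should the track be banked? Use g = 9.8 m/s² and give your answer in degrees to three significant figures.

For a frictionless banked turn: horizontally N sinθ = mv²/r and vertically N cosθ = mg.
Dividing: tanθ = v²/(r g) = (18.1)²/(269 × 9.8) = 327.6/2636 = 0.1243.
θ = arctan(0.1243) = 7.084°.

7.08°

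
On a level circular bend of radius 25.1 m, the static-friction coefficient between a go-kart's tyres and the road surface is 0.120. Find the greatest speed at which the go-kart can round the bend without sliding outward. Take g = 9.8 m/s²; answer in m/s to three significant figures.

Friction provides the centripetal force on a flat curve. At maximum speed it is at its limiting value: μ_s m g = m v²/r.
Mass cancels: v_max = √(μ_s g r) = √(0.120 × 9.8 × 25.1) = √29.52 = 5.433 m/s.

5.43 m/s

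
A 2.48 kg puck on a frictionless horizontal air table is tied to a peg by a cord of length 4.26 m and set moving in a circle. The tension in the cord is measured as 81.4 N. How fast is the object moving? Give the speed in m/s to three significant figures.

11.8 m/s

T = m v²/r ⇒ v = √(T r / m) = √(81.4 × 4.26 / 2.48) = √139.8 = 11.82 m/s.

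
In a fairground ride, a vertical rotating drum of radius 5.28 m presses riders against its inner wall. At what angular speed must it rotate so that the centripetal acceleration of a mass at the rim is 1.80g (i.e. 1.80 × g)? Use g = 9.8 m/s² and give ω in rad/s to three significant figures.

Centripetal acceleration a_c = ω²r. Setting ω²r = 1.80g:
ω = √(1.80g / r) = √(1.80 × 9.8 / 5.28) = √3.341 = 1.828 rad/s.

1.83 rad/s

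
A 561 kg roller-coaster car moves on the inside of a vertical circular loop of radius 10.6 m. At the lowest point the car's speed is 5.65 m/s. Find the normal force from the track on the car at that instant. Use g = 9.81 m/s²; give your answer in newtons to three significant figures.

At the lowest point, N points up (toward the centre) and the weight mg points down (away from the centre), so the net inward force is N − mg = mv²/r.
N = m(v²/r + g) = 561 × ((5.65)²/10.6 + 9.81) = 561 × (3.012 + 9.81) = 561 × 12.82 = 7193 N.

7190 N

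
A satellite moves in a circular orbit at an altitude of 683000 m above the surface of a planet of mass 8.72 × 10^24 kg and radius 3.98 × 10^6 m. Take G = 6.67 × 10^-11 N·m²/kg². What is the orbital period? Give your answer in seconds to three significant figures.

2620 s

r = R + h = 3.98 × 10^6 + 683000 = 4.663 × 10^6 m. Gravity provides the centripetal force: G M m / r² = m v² / r ⇒ v = √(GM/r) = 11170 m/s.
T = 2πr/v = 2π × 4.663 × 10^6 / 11170 = 2623 s.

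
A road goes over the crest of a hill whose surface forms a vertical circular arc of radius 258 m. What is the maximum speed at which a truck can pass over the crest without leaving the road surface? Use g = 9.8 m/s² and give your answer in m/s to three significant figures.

At the crest the centre of the circle is below the truck, so the net downward (centripetal) force is mg − N = mv²/r.
The truck leaves the road when N → 0, giving v_max = √(g r) = √(9.8 × 258) = 50.28 m/s.

50.3 m/s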